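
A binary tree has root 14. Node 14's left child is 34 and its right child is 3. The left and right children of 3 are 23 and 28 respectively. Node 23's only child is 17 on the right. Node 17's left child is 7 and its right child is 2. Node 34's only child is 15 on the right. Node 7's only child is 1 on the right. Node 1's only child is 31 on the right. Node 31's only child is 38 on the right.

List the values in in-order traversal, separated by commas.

In-order visits the left subtree, then the node, then the right subtree.
At 14: go left to 34.
  At 34: no left child.
  Visit 34.
  At 34: go right to 15.
    15 is a leaf — visit 15.
Visit 14.
At 14: go right to 3.
  At 3: go left to 23.
    At 23: no left child.
    Visit 23.
    At 23: go right to 17.
      At 17: go left to 7.
        At 7: no left child.
        Visit 7.
        At 7: go right to 1.
          At 1: no left child.
          Visit 1.
          At 1: go right to 31.
            At 31: no left child.
            Visit 31.
            At 31: go right to 38.
              38 is a leaf — visit 38.
      Visit 17.
      At 17: go right to 2.
        2 is a leaf — visit 2.
  Visit 3.
  At 3: go right to 28.
    28 is a leaf — visit 28.

34, 15, 14, 23, 7, 1, 31, 38, 17, 2, 3, 28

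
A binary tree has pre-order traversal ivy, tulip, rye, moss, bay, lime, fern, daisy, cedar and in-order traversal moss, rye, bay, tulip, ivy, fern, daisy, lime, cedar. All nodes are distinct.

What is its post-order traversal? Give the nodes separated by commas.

The first element of pre-order is the root; it splits in-order into left and right subtrees.
Root ivy: left subtree has 4 nodes {moss, rye, bay, tulip}, right has 4 {fern, daisy, lime, cedar}.
  Root tulip: left subtree has 3 nodes {moss, rye, bay}, right has 0 { }.
    Root rye: left subtree has 1 node {moss}, right has 1 {bay}.
  Root lime: left subtree has 2 nodes {fern, daisy}, right has 1 {cedar}.
    Root fern: left subtree has 0 nodes { }, right has 1 {daisy}.

moss, bay, rye, tulip, daisy, fern, cedar, lime, ivy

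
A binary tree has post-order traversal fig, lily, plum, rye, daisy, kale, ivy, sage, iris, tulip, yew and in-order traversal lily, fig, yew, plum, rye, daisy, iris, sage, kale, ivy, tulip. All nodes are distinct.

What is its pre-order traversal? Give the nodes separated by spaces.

The last element of post-order is the root; it splits in-order into left and right subtrees.
Root yew: left subtree has 2 nodes {lily, fig}, right has 8 {plum, rye, daisy, iris, sage, kale, ivy, tulip}.
  Root lily: left subtree has 0 nodes { }, right has 1 {fig}.
  Root tulip: left subtree has 7 nodes {plum, rye, daisy, iris, sage, kale, ivy}, right has 0 { }.
    Root iris: left subtree has 3 nodes {plum, rye, daisy}, right has 3 {sage, kale, ivy}.
      Root daisy: left subtree has 2 nodes {plum, rye}, right has 0 { }.
        Root rye: left subtree has 1 node {plum}, right has 0 { }.
      Root sage: left subtree has 0 nodes { }, right has 2 {kale, ivy}.
        Root ivy: left subtree has 1 node {kale}, right has 0 { }.

yew lily fig tulip iris daisy rye plum sage ivy kale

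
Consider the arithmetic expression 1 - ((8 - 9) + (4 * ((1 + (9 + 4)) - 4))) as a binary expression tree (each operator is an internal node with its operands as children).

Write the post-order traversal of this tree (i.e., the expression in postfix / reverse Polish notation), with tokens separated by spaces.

1 8 9 - 4 1 9 4 + + 4 - * + -

Post-order on an expression tree gives postfix notation: for each operator, emit left operand, right operand, then the operator.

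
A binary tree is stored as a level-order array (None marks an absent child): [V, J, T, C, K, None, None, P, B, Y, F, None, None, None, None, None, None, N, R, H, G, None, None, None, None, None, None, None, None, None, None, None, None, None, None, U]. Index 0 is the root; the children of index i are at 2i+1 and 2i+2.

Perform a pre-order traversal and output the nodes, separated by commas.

V, J, C, P, B, N, U, R, K, Y, H, G, F, T

Pre-order visits the node, then its left subtree, then its right subtree.
Visit V.
At V: go left to J.
  Visit J.
  At J: go left to C.
    Visit C.
    At C: go left to P.
      P is a leaf — visit P.
    At C: go right to B.
      Visit B.
      At B: go left to N.
        Visit N.
        At N: go left to U.
          U is a leaf — visit U.
        At N: no right child.
      At B: go right to R.
        R is a leaf — visit R.
  At J: go right to K.
    Visit K.
    At K: go left to Y.
      Visit Y.
      At Y: go left to H.
        H is a leaf — visit H.
      At Y: go right to G.
        G is a leaf — visit G.
    At K: go right to F.
      F is a leaf — visit F.
At V: go right to T.
  T is a leaf — visit T.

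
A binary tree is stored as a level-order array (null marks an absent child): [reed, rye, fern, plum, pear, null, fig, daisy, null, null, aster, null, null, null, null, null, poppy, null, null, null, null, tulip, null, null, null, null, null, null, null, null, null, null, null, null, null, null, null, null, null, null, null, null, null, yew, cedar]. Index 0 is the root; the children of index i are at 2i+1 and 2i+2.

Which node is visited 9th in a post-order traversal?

rye

Post-order visits the left subtree, then the right subtree, then the node.
At reed: go left to rye.
  At rye: go left to plum.
    At plum: go left to daisy.
      At daisy: no left child.
      At daisy: go right to poppy.
        poppy is a leaf — visit poppy.
      Visit daisy.
    At plum: no right child.
    Visit plum.
  At rye: go right to pear.
    At pear: no left child.
    At pear: go right to aster.
      At aster: go left to tulip.
        At tulip: go left to yew.
          yew is a leaf — visit yew.
        At tulip: go right to cedar.
          cedar is a leaf — visit cedar.
        Visit tulip.
      At aster: no right child.
      Visit aster.
    Visit pear.
  Visit rye.
At reed: go right to fern.
  At fern: no left child.
  At fern: go right to fig.
    fig is a leaf — visit fig.
  Visit fern.
Visit reed.
Full post-order sequence: poppy, daisy, plum, yew, cedar, tulip, aster, pear, rye, fig, fern, reed.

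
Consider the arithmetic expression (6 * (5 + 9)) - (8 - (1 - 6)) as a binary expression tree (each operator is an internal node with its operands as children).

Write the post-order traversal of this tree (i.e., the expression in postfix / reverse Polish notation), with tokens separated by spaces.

6 5 9 + * 8 1 6 - - -

Post-order on an expression tree gives postfix notation: for each operator, emit left operand, right operand, then the operator.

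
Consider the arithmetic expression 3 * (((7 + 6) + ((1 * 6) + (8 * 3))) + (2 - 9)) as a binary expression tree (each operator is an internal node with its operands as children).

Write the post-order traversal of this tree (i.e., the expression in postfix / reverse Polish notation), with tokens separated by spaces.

3 7 6 + 1 6 * 8 3 * + + 2 9 - + *

Post-order on an expression tree gives postfix notation: for each operator, emit left operand, right operand, then the operator.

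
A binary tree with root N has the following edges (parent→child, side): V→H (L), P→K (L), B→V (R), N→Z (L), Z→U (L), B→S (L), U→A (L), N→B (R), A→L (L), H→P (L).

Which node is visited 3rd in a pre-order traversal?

Pre-order visits the node, then its left subtree, then its right subtree.
Visit N.
At N: go left to Z.
  Visit Z.
  At Z: go left to U.
    Visit U.
    At U: go left to A.
      Visit A.
      At A: go left to L.
        L is a leaf — visit L.
      At A: no right child.
    At U: no right child.
  At Z: no right child.
At N: go right to B.
  Visit B.
  At B: go left to S.
    S is a leaf — visit S.
  At B: go right to V.
    Visit V.
    At V: go left to H.
      Visit H.
      At H: go left to P.
        Visit P.
        At P: go left to K.
          K is a leaf — visit K.
        At P: no right child.
      At H: no right child.
    At V: no right child.
Full pre-order sequence: N, Z, U, A, L, B, S, V, H, P, K.

U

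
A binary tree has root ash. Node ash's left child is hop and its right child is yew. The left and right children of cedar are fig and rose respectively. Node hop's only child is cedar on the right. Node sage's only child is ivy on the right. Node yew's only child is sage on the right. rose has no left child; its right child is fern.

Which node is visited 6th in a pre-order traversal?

fern

Pre-order visits the node, then its left subtree, then its right subtree.
Visit ash.
At ash: go left to hop.
  Visit hop.
  At hop: no left child.
  At hop: go right to cedar.
    Visit cedar.
    At cedar: go left to fig.
      fig is a leaf — visit fig.
    At cedar: go right to rose.
      Visit rose.
      At rose: no left child.
      At rose: go right to fern.
        fern is a leaf — visit fern.
At ash: go right to yew.
  Visit yew.
  At yew: no left child.
  At yew: go right to sage.
    Visit sage.
    At sage: no left child.
    At sage: go right to ivy.
      ivy is a leaf — visit ivy.
Full pre-order sequence: ash, hop, cedar, fig, rose, fern, yew, sage, ivy.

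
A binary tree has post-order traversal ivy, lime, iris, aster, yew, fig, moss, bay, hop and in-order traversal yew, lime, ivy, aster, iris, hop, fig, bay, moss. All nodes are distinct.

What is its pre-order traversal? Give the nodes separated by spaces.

hop yew aster lime ivy iris bay fig moss

The last element of post-order is the root; it splits in-order into left and right subtrees.
Root hop: left subtree has 5 nodes {yew, lime, ivy, aster, iris}, right has 3 {fig, bay, moss}.
  Root yew: left subtree has 0 nodes { }, right has 4 {lime, ivy, aster, iris}.
    Root aster: left subtree has 2 nodes {lime, ivy}, right has 1 {iris}.
      Root lime: left subtree has 0 nodes { }, right has 1 {ivy}.
  Root bay: left subtree has 1 node {fig}, right has 1 {moss}.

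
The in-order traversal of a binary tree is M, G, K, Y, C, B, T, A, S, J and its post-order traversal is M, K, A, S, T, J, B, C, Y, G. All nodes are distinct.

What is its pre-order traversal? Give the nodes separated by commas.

The last element of post-order is the root; it splits in-order into left and right subtrees.
Root G: left subtree has 1 node {M}, right has 8 {K, Y, C, B, T, A, S, J}.
  Root Y: left subtree has 1 node {K}, right has 6 {C, B, T, A, S, J}.
    Root C: left subtree has 0 nodes { }, right has 5 {B, T, A, S, J}.
      Root B: left subtree has 0 nodes { }, right has 4 {T, A, S, J}.
        Root J: left subtree has 3 nodes {T, A, S}, right has 0 { }.
          Root T: left subtree has 0 nodes { }, right has 2 {A, S}.
            Root S: left subtree has 1 node {A}, right has 0 { }.

G, M, Y, K, C, B, J, T, S, A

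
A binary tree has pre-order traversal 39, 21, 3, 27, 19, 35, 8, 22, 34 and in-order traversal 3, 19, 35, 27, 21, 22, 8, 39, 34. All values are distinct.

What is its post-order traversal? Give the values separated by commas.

35, 19, 27, 3, 22, 8, 21, 34, 39

The first element of pre-order is the root; it splits in-order into left and right subtrees.
Root 39: left subtree has 7 nodes {3, 19, 35, 27, 21, 22, 8}, right has 1 {34}.
  Root 21: left subtree has 4 nodes {3, 19, 35, 27}, right has 2 {22, 8}.
    Root 3: left subtree has 0 nodes { }, right has 3 {19, 35, 27}.
      Root 27: left subtree has 2 nodes {19, 35}, right has 0 { }.
        Root 19: left subtree has 0 nodes { }, right has 1 {35}.
    Root 8: left subtree has 1 node {22}, right has 0 { }.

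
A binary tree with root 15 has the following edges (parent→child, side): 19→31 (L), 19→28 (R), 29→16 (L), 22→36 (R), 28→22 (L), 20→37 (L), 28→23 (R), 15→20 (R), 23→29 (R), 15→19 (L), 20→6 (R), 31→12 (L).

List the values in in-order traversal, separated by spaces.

12 31 19 22 36 28 23 16 29 15 37 20 6

In-order visits the left subtree, then the node, then the right subtree.
At 15: go left to 19.
  At 19: go left to 31.
    At 31: go left to 12.
      12 is a leaf — visit 12.
    Visit 31.
    At 31: no right child.
  Visit 19.
  At 19: go right to 28.
    At 28: go left to 22.
      At 22: no left child.
      Visit 22.
      At 22: go right to 36.
        36 is a leaf — visit 36.
    Visit 28.
    At 28: go right to 23.
      At 23: no left child.
      Visit 23.
      At 23: go right to 29.
        At 29: go left to 16.
          16 is a leaf — visit 16.
        Visit 29.
        At 29: no right child.
Visit 15.
At 15: go right to 20.
  At 20: go left to 37.
    37 is a leaf — visit 37.
  Visit 20.
  At 20: go right to 6.
    6 is a leaf — visit 6.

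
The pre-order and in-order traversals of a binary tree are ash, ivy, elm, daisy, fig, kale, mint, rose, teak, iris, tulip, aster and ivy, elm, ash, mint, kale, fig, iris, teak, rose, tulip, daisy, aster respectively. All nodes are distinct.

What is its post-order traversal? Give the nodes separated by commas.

elm, ivy, mint, kale, iris, teak, tulip, rose, fig, aster, daisy, ash

The first element of pre-order is the root; it splits in-order into left and right subtrees.
Root ash: left subtree has 2 nodes {ivy, elm}, right has 9 {mint, kale, fig, iris, teak, rose, tulip, daisy, aster}.
  Root ivy: left subtree has 0 nodes { }, right has 1 {elm}.
  Root daisy: left subtree has 7 nodes {mint, kale, fig, iris, teak, rose, tulip}, right has 1 {aster}.
    Root fig: left subtree has 2 nodes {mint, kale}, right has 4 {iris, teak, rose, tulip}.
      Root kale: left subtree has 1 node {mint}, right has 0 { }.
      Root rose: left subtree has 2 nodes {iris, teak}, right has 1 {tulip}.
        Root teak: left subtree has 1 node {iris}, right has 0 { }.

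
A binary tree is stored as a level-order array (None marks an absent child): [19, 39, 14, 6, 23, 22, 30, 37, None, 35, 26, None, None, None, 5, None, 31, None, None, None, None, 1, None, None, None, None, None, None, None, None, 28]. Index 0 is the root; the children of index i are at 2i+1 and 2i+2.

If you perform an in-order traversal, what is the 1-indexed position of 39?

In-order visits the left subtree, then the node, then the right subtree.
At 19: go left to 39.
  At 39: go left to 6.
    At 6: go left to 37.
      At 37: no left child.
      Visit 37.
      At 37: go right to 31.
        31 is a leaf — visit 31.
    Visit 6.
    At 6: no right child.
  Visit 39.
  At 39: go right to 23.
    At 23: go left to 35.
      35 is a leaf — visit 35.
    Visit 23.
    At 23: go right to 26.
      At 26: go left to 1.
        1 is a leaf — visit 1.
      Visit 26.
      At 26: no right child.
Visit 19.
At 19: go right to 14.
  At 14: go left to 22.
    22 is a leaf — visit 22.
  Visit 14.
  At 14: go right to 30.
    At 30: no left child.
    Visit 30.
    At 30: go right to 5.
      At 5: no left child.
      Visit 5.
      At 5: go right to 28.
        28 is a leaf — visit 28.
Full in-order sequence: 37, 31, 6, 39, 35, 23, 1, 26, 19, 22, 14, 30, 5, 28.

4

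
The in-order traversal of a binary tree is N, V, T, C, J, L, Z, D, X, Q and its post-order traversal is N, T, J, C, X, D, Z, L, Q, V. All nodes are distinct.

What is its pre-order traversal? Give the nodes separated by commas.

V, N, Q, L, C, T, J, Z, D, X

The last element of post-order is the root; it splits in-order into left and right subtrees.
Root V: left subtree has 1 node {N}, right has 8 {T, C, J, L, Z, D, X, Q}.
  Root Q: left subtree has 7 nodes {T, C, J, L, Z, D, X}, right has 0 { }.
    Root L: left subtree has 3 nodes {T, C, J}, right has 3 {Z, D, X}.
      Root C: left subtree has 1 node {T}, right has 1 {J}.
      Root Z: left subtree has 0 nodes { }, right has 2 {D, X}.
        Root D: left subtree has 0 nodes { }, right has 1 {X}.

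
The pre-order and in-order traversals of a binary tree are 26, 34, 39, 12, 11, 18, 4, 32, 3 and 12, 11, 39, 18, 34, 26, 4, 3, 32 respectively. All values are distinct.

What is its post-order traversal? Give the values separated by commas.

The first element of pre-order is the root; it splits in-order into left and right subtrees.
Root 26: left subtree has 5 nodes {12, 11, 39, 18, 34}, right has 3 {4, 3, 32}.
  Root 34: left subtree has 4 nodes {12, 11, 39, 18}, right has 0 { }.
    Root 39: left subtree has 2 nodes {12, 11}, right has 1 {18}.
      Root 12: left subtree has 0 nodes { }, right has 1 {11}.
  Root 4: left subtree has 0 nodes { }, right has 2 {3, 32}.
    Root 32: left subtree has 1 node {3}, right has 0 { }.

11, 12, 18, 39, 34, 3, 32, 4, 26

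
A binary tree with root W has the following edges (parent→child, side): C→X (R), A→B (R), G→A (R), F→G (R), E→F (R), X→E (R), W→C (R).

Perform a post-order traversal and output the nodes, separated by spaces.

B A G F E X C W

Post-order visits the left subtree, then the right subtree, then the node.
At W: no left child.
At W: go right to C.
  At C: no left child.
  At C: go right to X.
    At X: no left child.
    At X: go right to E.
      At E: no left child.
      At E: go right to F.
        At F: no left child.
        At F: go right to G.
          At G: no left child.
          At G: go right to A.
            At A: no left child.
            At A: go right to B.
              B is a leaf — visit B.
            Visit A.
          Visit G.
        Visit F.
      Visit E.
    Visit X.
  Visit C.
Visit W.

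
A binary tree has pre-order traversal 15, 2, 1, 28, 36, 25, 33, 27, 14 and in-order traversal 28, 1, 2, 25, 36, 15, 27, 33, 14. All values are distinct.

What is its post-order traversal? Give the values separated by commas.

28, 1, 25, 36, 2, 27, 14, 33, 15

The first element of pre-order is the root; it splits in-order into left and right subtrees.
Root 15: left subtree has 5 nodes {28, 1, 2, 25, 36}, right has 3 {27, 33, 14}.
  Root 2: left subtree has 2 nodes {28, 1}, right has 2 {25, 36}.
    Root 1: left subtree has 1 node {28}, right has 0 { }.
    Root 36: left subtree has 1 node {25}, right has 0 { }.
  Root 33: left subtree has 1 node {27}, right has 1 {14}.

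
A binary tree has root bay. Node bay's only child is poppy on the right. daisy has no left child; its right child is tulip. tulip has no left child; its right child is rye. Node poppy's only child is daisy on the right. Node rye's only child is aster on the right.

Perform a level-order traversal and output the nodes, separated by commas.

Level-order visits nodes level by level from the root, left to right within each level.
Level 0: bay
Level 1: poppy
Level 2: daisy
Level 3: tulip
Level 4: rye
Level 5: aster

bay, poppy, daisy, tulip, rye, aster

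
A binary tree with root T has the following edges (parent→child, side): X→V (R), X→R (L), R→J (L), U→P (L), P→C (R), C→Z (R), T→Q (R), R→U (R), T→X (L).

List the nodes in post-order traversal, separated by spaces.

J Z C P U R V X Q T

Post-order visits the left subtree, then the right subtree, then the node.
At T: go left to X.
  At X: go left to R.
    At R: go left to J.
      J is a leaf — visit J.
    At R: go right to U.
      At U: go left to P.
        At P: no left child.
        At P: go right to C.
          At C: no left child.
          At C: go right to Z.
            Z is a leaf — visit Z.
          Visit C.
        Visit P.
      At U: no right child.
      Visit U.
    Visit R.
  At X: go right to V.
    V is a leaf — visit V.
  Visit X.
At T: go right to Q.
  Q is a leaf — visit Q.
Visit T.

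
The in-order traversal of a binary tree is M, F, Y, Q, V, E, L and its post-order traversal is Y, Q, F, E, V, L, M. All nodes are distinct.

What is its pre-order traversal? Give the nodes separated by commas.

The last element of post-order is the root; it splits in-order into left and right subtrees.
Root M: left subtree has 0 nodes { }, right has 6 {F, Y, Q, V, E, L}.
  Root L: left subtree has 5 nodes {F, Y, Q, V, E}, right has 0 { }.
    Root V: left subtree has 3 nodes {F, Y, Q}, right has 1 {E}.
      Root F: left subtree has 0 nodes { }, right has 2 {Y, Q}.
        Root Q: left subtree has 1 node {Y}, right has 0 { }.

M, L, V, F, Q, Y, E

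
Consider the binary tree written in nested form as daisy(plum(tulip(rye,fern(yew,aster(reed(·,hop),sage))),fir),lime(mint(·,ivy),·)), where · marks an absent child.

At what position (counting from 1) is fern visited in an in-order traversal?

In-order visits the left subtree, then the node, then the right subtree.
At daisy: go left to plum.
  At plum: go left to tulip.
    At tulip: go left to rye.
      rye is a leaf — visit rye.
    Visit tulip.
    At tulip: go right to fern.
      At fern: go left to yew.
        yew is a leaf — visit yew.
      Visit fern.
      At fern: go right to aster.
        At aster: go left to reed.
          At reed: no left child.
          Visit reed.
          At reed: go right to hop.
            hop is a leaf — visit hop.
        Visit aster.
        At aster: go right to sage.
          sage is a leaf — visit sage.
  Visit plum.
  At plum: go right to fir.
    fir is a leaf — visit fir.
Visit daisy.
At daisy: go right to lime.
  At lime: go left to mint.
    At mint: no left child.
    Visit mint.
    At mint: go right to ivy.
      ivy is a leaf — visit ivy.
  Visit lime.
  At lime: no right child.
Full in-order sequence: rye, tulip, yew, fern, reed, hop, aster, sage, plum, fir, daisy, mint, ivy, lime.

4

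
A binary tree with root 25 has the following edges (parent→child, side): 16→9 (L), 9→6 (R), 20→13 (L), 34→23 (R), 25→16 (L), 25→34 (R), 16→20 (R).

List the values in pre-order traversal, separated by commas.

25, 16, 9, 6, 20, 13, 34, 23

Pre-order visits the node, then its left subtree, then its right subtree.
Visit 25.
At 25: go left to 16.
  Visit 16.
  At 16: go left to 9.
    Visit 9.
    At 9: no left child.
    At 9: go right to 6.
      6 is a leaf — visit 6.
  At 16: go right to 20.
    Visit 20.
    At 20: go left to 13.
      13 is a leaf — visit 13.
    At 20: no right child.
At 25: go right to 34.
  Visit 34.
  At 34: no left child.
  At 34: go right to 23.
    23 is a leaf — visit 23.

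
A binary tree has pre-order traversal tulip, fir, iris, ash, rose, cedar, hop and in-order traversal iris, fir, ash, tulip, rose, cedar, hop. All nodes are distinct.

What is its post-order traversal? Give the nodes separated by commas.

The first element of pre-order is the root; it splits in-order into left and right subtrees.
Root tulip: left subtree has 3 nodes {iris, fir, ash}, right has 3 {rose, cedar, hop}.
  Root fir: left subtree has 1 node {iris}, right has 1 {ash}.
  Root rose: left subtree has 0 nodes { }, right has 2 {cedar, hop}.
    Root cedar: left subtree has 0 nodes { }, right has 1 {hop}.

iris, ash, fir, hop, cedar, rose, tulip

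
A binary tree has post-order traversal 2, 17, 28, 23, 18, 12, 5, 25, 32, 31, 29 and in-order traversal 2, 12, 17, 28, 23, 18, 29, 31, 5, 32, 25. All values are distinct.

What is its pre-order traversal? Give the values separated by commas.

29, 12, 2, 18, 23, 28, 17, 31, 32, 5, 25

The last element of post-order is the root; it splits in-order into left and right subtrees.
Root 29: left subtree has 6 nodes {2, 12, 17, 28, 23, 18}, right has 4 {31, 5, 32, 25}.
  Root 12: left subtree has 1 node {2}, right has 4 {17, 28, 23, 18}.
    Root 18: left subtree has 3 nodes {17, 28, 23}, right has 0 { }.
      Root 23: left subtree has 2 nodes {17, 28}, right has 0 { }.
        Root 28: left subtree has 1 node {17}, right has 0 { }.
  Root 31: left subtree has 0 nodes { }, right has 3 {5, 32, 25}.
    Root 32: left subtree has 1 node {5}, right has 1 {25}.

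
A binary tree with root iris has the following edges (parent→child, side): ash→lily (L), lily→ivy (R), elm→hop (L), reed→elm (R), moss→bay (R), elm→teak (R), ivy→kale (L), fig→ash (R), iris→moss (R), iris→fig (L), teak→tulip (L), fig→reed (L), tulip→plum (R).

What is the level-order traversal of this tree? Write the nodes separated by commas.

iris, fig, moss, reed, ash, bay, elm, lily, hop, teak, ivy, tulip, kale, plum

Level-order visits nodes level by level from the root, left to right within each level.
Level 0: iris
Level 1: fig, moss
Level 2: reed, ash, bay
Level 3: elm, lily
Level 4: hop, teak, ivy
Level 5: tulip, kale
Level 6: plum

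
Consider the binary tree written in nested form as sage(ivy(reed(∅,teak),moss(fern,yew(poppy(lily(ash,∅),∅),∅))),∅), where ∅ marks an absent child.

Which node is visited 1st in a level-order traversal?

Level-order visits nodes level by level from the root, left to right within each level.
Level 0: sage
Level 1: ivy
Level 2: reed, moss
Level 3: teak, fern, yew
Level 4: poppy
Level 5: lily
Level 6: ash
Full level-order sequence: sage, ivy, reed, moss, teak, fern, yew, poppy, lily, ash.

sage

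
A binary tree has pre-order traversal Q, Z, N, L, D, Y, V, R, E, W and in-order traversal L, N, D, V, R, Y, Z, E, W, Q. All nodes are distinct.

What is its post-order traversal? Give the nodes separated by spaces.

L R V Y D N W E Z Q

The first element of pre-order is the root; it splits in-order into left and right subtrees.
Root Q: left subtree has 9 nodes {L, N, D, V, R, Y, Z, E, W}, right has 0 { }.
  Root Z: left subtree has 6 nodes {L, N, D, V, R, Y}, right has 2 {E, W}.
    Root N: left subtree has 1 node {L}, right has 4 {D, V, R, Y}.
      Root D: left subtree has 0 nodes { }, right has 3 {V, R, Y}.
        Root Y: left subtree has 2 nodes {V, R}, right has 0 { }.
          Root V: left subtree has 0 nodes { }, right has 1 {R}.
    Root E: left subtree has 0 nodes { }, right has 1 {W}.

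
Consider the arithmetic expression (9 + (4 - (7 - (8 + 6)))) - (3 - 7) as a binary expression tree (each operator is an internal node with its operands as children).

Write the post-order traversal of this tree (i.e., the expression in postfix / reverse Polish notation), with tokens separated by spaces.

9 4 7 8 6 + - - + 3 7 - -

Post-order on an expression tree gives postfix notation: for each operator, emit left operand, right operand, then the operator.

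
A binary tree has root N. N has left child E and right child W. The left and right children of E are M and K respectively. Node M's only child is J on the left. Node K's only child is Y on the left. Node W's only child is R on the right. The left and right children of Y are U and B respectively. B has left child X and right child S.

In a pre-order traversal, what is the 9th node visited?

X

Pre-order visits the node, then its left subtree, then its right subtree.
Visit N.
At N: go left to E.
  Visit E.
  At E: go left to M.
    Visit M.
    At M: go left to J.
      J is a leaf — visit J.
    At M: no right child.
  At E: go right to K.
    Visit K.
    At K: go left to Y.
      Visit Y.
      At Y: go left to U.
        U is a leaf — visit U.
      At Y: go right to B.
        Visit B.
        At B: go left to X.
          X is a leaf — visit X.
        At B: go right to S.
          S is a leaf — visit S.
    At K: no right child.
At N: go right to W.
  Visit W.
  At W: no left child.
  At W: go right to R.
    R is a leaf — visit R.
Full pre-order sequence: N, E, M, J, K, Y, U, B, X, S, W, R.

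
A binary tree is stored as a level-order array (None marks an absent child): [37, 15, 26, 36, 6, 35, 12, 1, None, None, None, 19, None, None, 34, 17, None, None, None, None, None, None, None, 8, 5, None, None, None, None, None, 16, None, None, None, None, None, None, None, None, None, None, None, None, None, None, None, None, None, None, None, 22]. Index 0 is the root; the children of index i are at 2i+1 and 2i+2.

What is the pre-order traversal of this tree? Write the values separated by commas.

37, 15, 36, 1, 17, 6, 26, 35, 19, 8, 5, 22, 12, 34, 16

Pre-order visits the node, then its left subtree, then its right subtree.
Visit 37.
At 37: go left to 15.
  Visit 15.
  At 15: go left to 36.
    Visit 36.
    At 36: go left to 1.
      Visit 1.
      At 1: go left to 17.
        17 is a leaf — visit 17.
      At 1: no right child.
    At 36: no right child.
  At 15: go right to 6.
    6 is a leaf — visit 6.
At 37: go right to 26.
  Visit 26.
  At 26: go left to 35.
    Visit 35.
    At 35: go left to 19.
      Visit 19.
      At 19: go left to 8.
        8 is a leaf — visit 8.
      At 19: go right to 5.
        Visit 5.
        At 5: no left child.
        At 5: go right to 22.
          22 is a leaf — visit 22.
    At 35: no right child.
  At 26: go right to 12.
    Visit 12.
    At 12: no left child.
    At 12: go right to 34.
      Visit 34.
      At 34: no left child.
      At 34: go right to 16.
        16 is a leaf — visit 16.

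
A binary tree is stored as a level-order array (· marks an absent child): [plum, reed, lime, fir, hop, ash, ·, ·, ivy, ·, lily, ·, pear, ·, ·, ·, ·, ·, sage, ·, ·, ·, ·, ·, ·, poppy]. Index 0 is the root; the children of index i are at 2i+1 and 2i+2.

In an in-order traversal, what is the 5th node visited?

In-order visits the left subtree, then the node, then the right subtree.
At plum: go left to reed.
  At reed: go left to fir.
    At fir: no left child.
    Visit fir.
    At fir: go right to ivy.
      At ivy: no left child.
      Visit ivy.
      At ivy: go right to sage.
        sage is a leaf — visit sage.
  Visit reed.
  At reed: go right to hop.
    At hop: no left child.
    Visit hop.
    At hop: go right to lily.
      lily is a leaf — visit lily.
Visit plum.
At plum: go right to lime.
  At lime: go left to ash.
    At ash: no left child.
    Visit ash.
    At ash: go right to pear.
      At pear: go left to poppy.
        poppy is a leaf — visit poppy.
      Visit pear.
      At pear: no right child.
  Visit lime.
  At lime: no right child.
Full in-order sequence: fir, ivy, sage, reed, hop, lily, plum, ash, poppy, pear, lime.

hop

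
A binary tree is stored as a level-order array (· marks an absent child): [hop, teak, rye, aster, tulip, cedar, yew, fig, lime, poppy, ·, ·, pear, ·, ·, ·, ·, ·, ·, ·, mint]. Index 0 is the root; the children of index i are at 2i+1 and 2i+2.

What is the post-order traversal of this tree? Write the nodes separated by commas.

Post-order visits the left subtree, then the right subtree, then the node.
At hop: go left to teak.
  At teak: go left to aster.
    At aster: go left to fig.
      fig is a leaf — visit fig.
    At aster: go right to lime.
      lime is a leaf — visit lime.
    Visit aster.
  At teak: go right to tulip.
    At tulip: go left to poppy.
      At poppy: no left child.
      At poppy: go right to mint.
        mint is a leaf — visit mint.
      Visit poppy.
    At tulip: no right child.
    Visit tulip.
  Visit teak.
At hop: go right to rye.
  At rye: go left to cedar.
    At cedar: no left child.
    At cedar: go right to pear.
      pear is a leaf — visit pear.
    Visit cedar.
  At rye: go right to yew.
    yew is a leaf — visit yew.
  Visit rye.
Visit hop.

fig, lime, aster, mint, poppy, tulip, teak, pear, cedar, yew, rye, hop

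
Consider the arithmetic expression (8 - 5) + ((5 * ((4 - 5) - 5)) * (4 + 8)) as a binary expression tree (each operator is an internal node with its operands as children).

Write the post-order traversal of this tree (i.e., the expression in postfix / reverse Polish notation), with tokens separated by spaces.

Post-order on an expression tree gives postfix notation: for each operator, emit left operand, right operand, then the operator.

8 5 - 5 4 5 - 5 - * 4 8 + * +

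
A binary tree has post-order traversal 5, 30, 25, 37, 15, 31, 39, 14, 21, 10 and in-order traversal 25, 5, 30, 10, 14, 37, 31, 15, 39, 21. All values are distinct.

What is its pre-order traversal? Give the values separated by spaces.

10 25 30 5 21 14 39 31 37 15

The last element of post-order is the root; it splits in-order into left and right subtrees.
Root 10: left subtree has 3 nodes {25, 5, 30}, right has 6 {14, 37, 31, 15, 39, 21}.
  Root 25: left subtree has 0 nodes { }, right has 2 {5, 30}.
    Root 30: left subtree has 1 node {5}, right has 0 { }.
  Root 21: left subtree has 5 nodes {14, 37, 31, 15, 39}, right has 0 { }.
    Root 14: left subtree has 0 nodes { }, right has 4 {37, 31, 15, 39}.
      Root 39: left subtree has 3 nodes {37, 31, 15}, right has 0 { }.
        Root 31: left subtree has 1 node {37}, right has 1 {15}.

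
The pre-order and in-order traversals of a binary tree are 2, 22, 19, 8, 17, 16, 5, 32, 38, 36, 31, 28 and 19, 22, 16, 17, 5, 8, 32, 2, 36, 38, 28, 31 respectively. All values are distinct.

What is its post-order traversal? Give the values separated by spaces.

19 16 5 17 32 8 22 36 28 31 38 2

The first element of pre-order is the root; it splits in-order into left and right subtrees.
Root 2: left subtree has 7 nodes {19, 22, 16, 17, 5, 8, 32}, right has 4 {36, 38, 28, 31}.
  Root 22: left subtree has 1 node {19}, right has 5 {16, 17, 5, 8, 32}.
    Root 8: left subtree has 3 nodes {16, 17, 5}, right has 1 {32}.
      Root 17: left subtree has 1 node {16}, right has 1 {5}.
  Root 38: left subtree has 1 node {36}, right has 2 {28, 31}.
    Root 31: left subtree has 1 node {28}, right has 0 { }.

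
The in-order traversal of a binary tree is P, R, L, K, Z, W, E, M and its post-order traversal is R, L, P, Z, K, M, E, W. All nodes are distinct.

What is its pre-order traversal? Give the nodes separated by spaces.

The last element of post-order is the root; it splits in-order into left and right subtrees.
Root W: left subtree has 5 nodes {P, R, L, K, Z}, right has 2 {E, M}.
  Root K: left subtree has 3 nodes {P, R, L}, right has 1 {Z}.
    Root P: left subtree has 0 nodes { }, right has 2 {R, L}.
      Root L: left subtree has 1 node {R}, right has 0 { }.
  Root E: left subtree has 0 nodes { }, right has 1 {M}.

W K P L R Z E M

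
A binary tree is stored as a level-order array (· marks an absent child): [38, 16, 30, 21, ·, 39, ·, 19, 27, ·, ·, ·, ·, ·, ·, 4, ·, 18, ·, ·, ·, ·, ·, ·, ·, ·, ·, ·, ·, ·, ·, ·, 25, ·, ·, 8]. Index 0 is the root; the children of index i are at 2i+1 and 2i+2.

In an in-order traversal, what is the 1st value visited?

4

In-order visits the left subtree, then the node, then the right subtree.
At 38: go left to 16.
  At 16: go left to 21.
    At 21: go left to 19.
      At 19: go left to 4.
        At 4: no left child.
        Visit 4.
        At 4: go right to 25.
          25 is a leaf — visit 25.
      Visit 19.
      At 19: no right child.
    Visit 21.
    At 21: go right to 27.
      At 27: go left to 18.
        At 18: go left to 8.
          8 is a leaf — visit 8.
        Visit 18.
        At 18: no right child.
      Visit 27.
      At 27: no right child.
  Visit 16.
  At 16: no right child.
Visit 38.
At 38: go right to 30.
  At 30: go left to 39.
    39 is a leaf — visit 39.
  Visit 30.
  At 30: no right child.
Full in-order sequence: 4, 25, 19, 21, 8, 18, 27, 16, 38, 39, 30.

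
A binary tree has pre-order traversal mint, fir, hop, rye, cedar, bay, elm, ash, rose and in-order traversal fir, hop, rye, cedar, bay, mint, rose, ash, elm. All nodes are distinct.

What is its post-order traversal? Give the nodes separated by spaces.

bay cedar rye hop fir rose ash elm mint

The first element of pre-order is the root; it splits in-order into left and right subtrees.
Root mint: left subtree has 5 nodes {fir, hop, rye, cedar, bay}, right has 3 {rose, ash, elm}.
  Root fir: left subtree has 0 nodes { }, right has 4 {hop, rye, cedar, bay}.
    Root hop: left subtree has 0 nodes { }, right has 3 {rye, cedar, bay}.
      Root rye: left subtree has 0 nodes { }, right has 2 {cedar, bay}.
        Root cedar: left subtree has 0 nodes { }, right has 1 {bay}.
  Root elm: left subtree has 2 nodes {rose, ash}, right has 0 { }.
    Root ash: left subtree has 1 node {rose}, right has 0 { }.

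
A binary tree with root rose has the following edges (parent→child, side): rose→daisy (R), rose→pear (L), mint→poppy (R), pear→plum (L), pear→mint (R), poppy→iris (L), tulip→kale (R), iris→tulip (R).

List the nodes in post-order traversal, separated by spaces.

plum kale tulip iris poppy mint pear daisy rose

Post-order visits the left subtree, then the right subtree, then the node.
At rose: go left to pear.
  At pear: go left to plum.
    plum is a leaf — visit plum.
  At pear: go right to mint.
    At mint: no left child.
    At mint: go right to poppy.
      At poppy: go left to iris.
        At iris: no left child.
        At iris: go right to tulip.
          At tulip: no left child.
          At tulip: go right to kale.
            kale is a leaf — visit kale.
          Visit tulip.
        Visit iris.
      At poppy: no right child.
      Visit poppy.
    Visit mint.
  Visit pear.
At rose: go right to daisy.
  daisy is a leaf — visit daisy.
Visit rose.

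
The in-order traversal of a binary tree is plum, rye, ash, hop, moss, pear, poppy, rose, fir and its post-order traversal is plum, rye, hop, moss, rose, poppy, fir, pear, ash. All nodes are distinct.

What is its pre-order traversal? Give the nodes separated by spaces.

ash rye plum pear moss hop fir poppy rose

The last element of post-order is the root; it splits in-order into left and right subtrees.
Root ash: left subtree has 2 nodes {plum, rye}, right has 6 {hop, moss, pear, poppy, rose, fir}.
  Root rye: left subtree has 1 node {plum}, right has 0 { }.
  Root pear: left subtree has 2 nodes {hop, moss}, right has 3 {poppy, rose, fir}.
    Root moss: left subtree has 1 node {hop}, right has 0 { }.
    Root fir: left subtree has 2 nodes {poppy, rose}, right has 0 { }.
      Root poppy: left subtree has 0 nodes { }, right has 1 {rose}.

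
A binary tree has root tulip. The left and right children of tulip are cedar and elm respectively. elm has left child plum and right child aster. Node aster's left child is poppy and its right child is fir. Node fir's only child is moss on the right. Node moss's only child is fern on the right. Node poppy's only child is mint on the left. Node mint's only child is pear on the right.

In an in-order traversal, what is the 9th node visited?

fir

In-order visits the left subtree, then the node, then the right subtree.
At tulip: go left to cedar.
  cedar is a leaf — visit cedar.
Visit tulip.
At tulip: go right to elm.
  At elm: go left to plum.
    plum is a leaf — visit plum.
  Visit elm.
  At elm: go right to aster.
    At aster: go left to poppy.
      At poppy: go left to mint.
        At mint: no left child.
        Visit mint.
        At mint: go right to pear.
          pear is a leaf — visit pear.
      Visit poppy.
      At poppy: no right child.
    Visit aster.
    At aster: go right to fir.
      At fir: no left child.
      Visit fir.
      At fir: go right to moss.
        At moss: no left child.
        Visit moss.
        At moss: go right to fern.
          fern is a leaf — visit fern.
Full in-order sequence: cedar, tulip, plum, elm, mint, pear, poppy, aster, fir, moss, fern.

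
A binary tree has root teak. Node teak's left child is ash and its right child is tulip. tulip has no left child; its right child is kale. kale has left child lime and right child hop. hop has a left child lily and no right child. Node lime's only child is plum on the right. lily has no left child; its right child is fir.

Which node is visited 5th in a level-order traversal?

lime

Level-order visits nodes level by level from the root, left to right within each level.
Level 0: teak
Level 1: ash, tulip
Level 2: kale
Level 3: lime, hop
Level 4: plum, lily
Level 5: fir
Full level-order sequence: teak, ash, tulip, kale, lime, hop, plum, lily, fir.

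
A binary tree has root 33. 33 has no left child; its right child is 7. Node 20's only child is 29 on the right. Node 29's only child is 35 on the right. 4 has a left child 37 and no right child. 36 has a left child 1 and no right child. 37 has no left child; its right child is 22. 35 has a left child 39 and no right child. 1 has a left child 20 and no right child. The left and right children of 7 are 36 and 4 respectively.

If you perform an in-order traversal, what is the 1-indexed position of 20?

In-order visits the left subtree, then the node, then the right subtree.
At 33: no left child.
Visit 33.
At 33: go right to 7.
  At 7: go left to 36.
    At 36: go left to 1.
      At 1: go left to 20.
        At 20: no left child.
        Visit 20.
        At 20: go right to 29.
          At 29: no left child.
          Visit 29.
          At 29: go right to 35.
            At 35: go left to 39.
              39 is a leaf — visit 39.
            Visit 35.
            At 35: no right child.
      Visit 1.
      At 1: no right child.
    Visit 36.
    At 36: no right child.
  Visit 7.
  At 7: go right to 4.
    At 4: go left to 37.
      At 37: no left child.
      Visit 37.
      At 37: go right to 22.
        22 is a leaf — visit 22.
    Visit 4.
    At 4: no right child.
Full in-order sequence: 33, 20, 29, 39, 35, 1, 36, 7, 37, 22, 4.

2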